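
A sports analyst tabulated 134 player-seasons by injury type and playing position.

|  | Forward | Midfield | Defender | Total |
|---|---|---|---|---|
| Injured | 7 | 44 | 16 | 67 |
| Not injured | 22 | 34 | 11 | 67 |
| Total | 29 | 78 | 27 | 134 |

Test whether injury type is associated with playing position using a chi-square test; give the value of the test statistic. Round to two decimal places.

Grand total N = 134.
Expected counts (row total × column total / N):
  Injured, Forward: 67×29/134 = 14.500
  Injured, Midfield: 67×78/134 = 39.000
  Injured, Defender: 67×27/134 = 13.500
  Not injured, Forward: 67×29/134 = 14.500
  Not injured, Midfield: 67×78/134 = 39.000
  Not injured, Defender: 67×27/134 = 13.500
Contributions (O − E)²/E:
  (7 − 14.500)²/14.500 = 3.8793
  (44 − 39.000)²/39.000 = 0.6410
  (16 − 13.500)²/13.500 = 0.4630
  (22 − 14.500)²/14.500 = 3.8793
  (34 − 39.000)²/39.000 = 0.6410
  (11 − 13.500)²/13.500 = 0.4630
χ² = 3.8793 + 0.6410 + 0.4630 + 3.8793 + 0.6410 + 0.4630 = 9.97

9.97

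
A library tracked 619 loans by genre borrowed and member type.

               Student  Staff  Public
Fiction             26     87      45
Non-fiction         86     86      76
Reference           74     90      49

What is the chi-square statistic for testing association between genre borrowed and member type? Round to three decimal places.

Row totals: 158, 248, 213. Column totals: 186, 263, 170. Grand total N = 619.
Expected counts (row total × column total / N):
  Fiction, Student: 158×186/619 = 47.4766
  Fiction, Staff: 158×263/619 = 67.1309
  Fiction, Public: 158×170/619 = 43.3926
  Non-fiction, Student: 248×186/619 = 74.5202
  Non-fiction, Staff: 248×263/619 = 105.3700
  Non-fiction, Public: 248×170/619 = 68.1099
  Reference, Student: 213×186/619 = 64.0032
  Reference, Staff: 213×263/619 = 90.4992
  Reference, Public: 213×170/619 = 58.4976
Contributions (O − E)²/E:
  (26 − 47.4766)²/47.4766 = 9.7152
  (87 − 67.1309)²/67.1309 = 5.8808
  (45 − 43.3926)²/43.3926 = 0.0595
  (86 − 74.5202)²/74.5202 = 1.7685
  (86 − 105.3700)²/105.3700 = 3.5608
  (76 − 68.1099)²/68.1099 = 0.9140
  (74 − 64.0032)²/64.0032 = 1.5614
  (90 − 90.4992)²/90.4992 = 0.0028
  (49 − 58.4976)²/58.4976 = 1.5420
χ² = 9.7152 + 5.8808 + 0.0595 + 1.7685 + 3.5608 + 0.9140 + 1.5614 + 0.0028 + 1.5420 = 25.005

25.005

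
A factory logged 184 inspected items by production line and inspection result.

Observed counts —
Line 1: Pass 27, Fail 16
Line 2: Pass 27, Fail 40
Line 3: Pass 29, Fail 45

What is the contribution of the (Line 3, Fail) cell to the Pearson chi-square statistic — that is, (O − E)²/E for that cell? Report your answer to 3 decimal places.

0.472

Row total (Line 3) = 74; column total (Fail) = 101; N = 184.
Expected count E = 74 × 101 / 184 = 40.6196.
Contribution = (O − E)²/E = (45 − 40.6196)² / 40.6196 = 0.472.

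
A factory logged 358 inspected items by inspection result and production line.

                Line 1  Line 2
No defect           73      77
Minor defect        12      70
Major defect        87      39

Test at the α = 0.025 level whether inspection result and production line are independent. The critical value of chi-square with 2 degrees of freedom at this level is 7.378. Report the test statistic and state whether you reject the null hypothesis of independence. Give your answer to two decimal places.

58.96; reject H₀

Row totals: 150, 82, 126. Column totals: 172, 186. Grand total N = 358.
Expected counts (row total × column total / N):
  No defect, Line 1: 150×172/358 = 72.067
  No defect, Line 2: 150×186/358 = 77.933
  Minor defect, Line 1: 82×172/358 = 39.397
  Minor defect, Line 2: 82×186/358 = 42.603
  Major defect, Line 1: 126×172/358 = 60.536
  Major defect, Line 2: 126×186/358 = 65.464
Contributions (O − E)²/E:
  (73 − 72.067)²/72.067 = 0.0121
  (77 − 77.933)²/77.933 = 0.0112
  (12 − 39.397)²/39.397 = 19.0521
  (70 − 42.603)²/42.603 = 17.6184
  (87 − 60.536)²/60.536 = 11.5690
  (39 − 65.464)²/65.464 = 10.6981
χ² = 0.0121 + 0.0112 + 19.0521 + 17.6184 + 11.5690 + 10.6981 = 58.96
df = (3−1)(2−1) = 2. Since 58.96 > 7.378, reject the null hypothesis of independence at α = 0.025.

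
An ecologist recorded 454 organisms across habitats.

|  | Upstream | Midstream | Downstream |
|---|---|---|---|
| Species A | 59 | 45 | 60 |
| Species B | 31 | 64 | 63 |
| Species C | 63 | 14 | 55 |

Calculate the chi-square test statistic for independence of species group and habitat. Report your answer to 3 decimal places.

41.506

Row totals: 164, 158, 132. Column totals: 153, 123, 178. Grand total N = 454.
Expected counts (row total × column total / N):
  Species A, Upstream: 164×153/454 = 55.26872
  Species A, Midstream: 164×123/454 = 44.43172
  Species A, Downstream: 164×178/454 = 64.29956
  Species B, Upstream: 158×153/454 = 53.24670
  Species B, Midstream: 158×123/454 = 42.80617
  Species B, Downstream: 158×178/454 = 61.94714
  Species C, Upstream: 132×153/454 = 44.48458
  Species C, Midstream: 132×123/454 = 35.76211
  Species C, Downstream: 132×178/454 = 51.75330
Contributions (O − E)²/E:
  (59 − 55.26872)²/55.26872 = 0.2519
  (45 − 44.43172)²/44.43172 = 0.0073
  (60 − 64.29956)²/64.29956 = 0.2875
  (31 − 53.24670)²/53.24670 = 9.2948
  (64 − 42.80617)²/42.80617 = 10.4933
  (63 − 61.94714)²/61.94714 = 0.0179
  (63 − 44.48458)²/44.48458 = 7.7065
  (14 − 35.76211)²/35.76211 = 13.2428
  (55 − 51.75330)²/51.75330 = 0.2037
χ² = 0.2519 + 0.0073 + 0.2875 + 9.2948 + 10.4933 + 0.0179 + 7.7065 + 13.2428 + 0.2037 = 41.506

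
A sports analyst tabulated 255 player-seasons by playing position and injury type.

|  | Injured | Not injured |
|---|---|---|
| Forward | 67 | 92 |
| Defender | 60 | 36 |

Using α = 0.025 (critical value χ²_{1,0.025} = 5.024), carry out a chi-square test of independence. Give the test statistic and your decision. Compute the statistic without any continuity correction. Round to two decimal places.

Row totals: 159, 96. Column totals: 127, 128. Grand total N = 255.
Expected counts (row total × column total / N):
  Forward, Injured: 159×127/255 = 79.188
  Forward, Not injured: 159×128/255 = 79.812
  Defender, Injured: 96×127/255 = 47.812
  Defender, Not injured: 96×128/255 = 48.188
Contributions (O − E)²/E:
  (67 − 79.188)²/79.188 = 1.8759
  (92 − 79.812)²/79.812 = 1.8612
  (60 − 47.812)²/47.812 = 3.1069
  (36 − 48.188)²/48.188 = 3.0827
χ² = 1.8759 + 1.8612 + 3.1069 + 3.0827 = 9.93
df = (2−1)(2−1) = 1. Since 9.93 > 5.024, reject the null hypothesis of independence at α = 0.025.

9.93; reject H₀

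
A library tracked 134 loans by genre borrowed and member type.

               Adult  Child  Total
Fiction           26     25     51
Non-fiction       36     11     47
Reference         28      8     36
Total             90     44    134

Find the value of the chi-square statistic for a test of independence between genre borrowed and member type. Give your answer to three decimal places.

9.791

Grand total N = 134.
Expected counts (row total × column total / N):
  Fiction, Adult: 51×90/134 = 34.2537
  Fiction, Child: 51×44/134 = 16.7463
  Non-fiction, Adult: 47×90/134 = 31.5672
  Non-fiction, Child: 47×44/134 = 15.4328
  Reference, Adult: 36×90/134 = 24.1791
  Reference, Child: 36×44/134 = 11.8209
Contributions (O − E)²/E:
  (26 − 34.2537)²/34.2537 = 1.9888
  (25 − 16.7463)²/16.7463 = 4.0680
  (36 − 31.5672)²/31.5672 = 0.6225
  (11 − 15.4328)²/15.4328 = 1.2732
  (28 − 24.1791)²/24.1791 = 0.6038
  (8 − 11.8209)²/11.8209 = 1.2350
χ² = 1.9888 + 4.0680 + 0.6225 + 1.2732 + 0.6038 + 1.2350 = 9.791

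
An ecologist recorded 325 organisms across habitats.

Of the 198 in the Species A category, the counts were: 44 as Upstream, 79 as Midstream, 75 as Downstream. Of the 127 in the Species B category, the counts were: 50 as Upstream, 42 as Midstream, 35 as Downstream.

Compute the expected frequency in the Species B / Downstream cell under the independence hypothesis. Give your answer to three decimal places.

Row total (Species B) = 127; column total (Downstream) = 110; grand total N = 325.
Expected count = (row total × column total) / N = 127 × 110 / 325 = 42.985.

42.985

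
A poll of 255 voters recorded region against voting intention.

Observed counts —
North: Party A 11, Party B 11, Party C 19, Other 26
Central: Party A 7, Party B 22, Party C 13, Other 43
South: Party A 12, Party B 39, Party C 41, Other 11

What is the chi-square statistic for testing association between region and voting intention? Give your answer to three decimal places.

44.015

Row totals: 67, 85, 103. Column totals: 30, 72, 73, 80. Grand total N = 255.
Expected counts (row total × column total / N):
  North, Party A: 67×30/255 = 7.8824
  North, Party B: 67×72/255 = 18.9176
  North, Party C: 67×73/255 = 19.1804
  North, Other: 67×80/255 = 21.0196
  Central, Party A: 85×30/255 = 10.0000
  Central, Party B: 85×72/255 = 24.0000
  Central, Party C: 85×73/255 = 24.3333
  Central, Other: 85×80/255 = 26.6667
  South, Party A: 103×30/255 = 12.1176
  South, Party B: 103×72/255 = 29.0824
  South, Party C: 103×73/255 = 29.4863
  South, Other: 103×80/255 = 32.3137
Contributions (O − E)²/E:
  (11 − 7.8824)²/7.8824 = 1.2331
  (11 − 18.9176)²/18.9176 = 3.3138
  (19 − 19.1804)²/19.1804 = 0.0017
  (26 − 21.0196)²/21.0196 = 1.1801
  (7 − 10.0000)²/10.0000 = 0.9000
  (22 − 24.0000)²/24.0000 = 0.1667
  (13 − 24.3333)²/24.3333 = 5.2785
  (43 − 26.6667)²/26.6667 = 10.0041
  (12 − 12.1176)²/12.1176 = 0.0011
  (39 − 29.0824)²/29.0824 = 3.3821
  (41 − 29.4863)²/29.4863 = 4.4958
  (11 − 32.3137)²/32.3137 = 14.0582
χ² = 1.2331 + 3.3138 + 0.0017 + 1.1801 + 0.9000 + 0.1667 + 5.2785 + 10.0041 + 0.0011 + 3.3821 + 4.4958 + 14.0582 = 44.015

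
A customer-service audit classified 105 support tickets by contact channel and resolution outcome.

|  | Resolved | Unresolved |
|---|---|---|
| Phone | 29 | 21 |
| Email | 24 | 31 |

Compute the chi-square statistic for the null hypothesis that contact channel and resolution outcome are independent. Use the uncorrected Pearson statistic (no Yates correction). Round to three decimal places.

Row totals: 50, 55. Column totals: 53, 52. Grand total N = 105.
Expected counts (row total × column total / N):
  Phone, Resolved: 50×53/105 = 25.2381
  Phone, Unresolved: 50×52/105 = 24.7619
  Email, Resolved: 55×53/105 = 27.7619
  Email, Unresolved: 55×52/105 = 27.2381
Contributions (O − E)²/E:
  (29 − 25.2381)²/25.2381 = 0.5607
  (21 − 24.7619)²/24.7619 = 0.5715
  (24 − 27.7619)²/27.7619 = 0.5098
  (31 − 27.2381)²/27.2381 = 0.5196
χ² = 0.5607 + 0.5715 + 0.5098 + 0.5196 = 2.162

2.162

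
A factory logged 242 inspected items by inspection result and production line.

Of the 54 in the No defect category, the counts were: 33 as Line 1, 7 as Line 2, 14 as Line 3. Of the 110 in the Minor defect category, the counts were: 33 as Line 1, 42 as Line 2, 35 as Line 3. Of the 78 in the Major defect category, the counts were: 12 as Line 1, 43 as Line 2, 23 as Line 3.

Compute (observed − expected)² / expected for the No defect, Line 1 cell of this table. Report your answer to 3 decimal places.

13.973

Row total (No defect) = 54; column total (Line 1) = 78; N = 242.
Expected count E = 54 × 78 / 242 = 17.4050.
Contribution = (O − E)²/E = (33 − 17.4050)² / 17.4050 = 13.973.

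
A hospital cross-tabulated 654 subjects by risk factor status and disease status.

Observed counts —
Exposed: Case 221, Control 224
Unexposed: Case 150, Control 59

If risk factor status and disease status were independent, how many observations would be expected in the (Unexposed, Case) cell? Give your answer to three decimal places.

Row total (Unexposed) = 209; column total (Case) = 371; grand total N = 654.
Expected count = (row total × column total) / N = 209 × 371 / 654 = 118.561.

118.561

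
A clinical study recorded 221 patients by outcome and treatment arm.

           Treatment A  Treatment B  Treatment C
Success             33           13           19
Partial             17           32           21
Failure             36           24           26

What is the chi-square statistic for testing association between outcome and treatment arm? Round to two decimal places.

14.04

Row totals: 65, 70, 86. Column totals: 86, 69, 66. Grand total N = 221.
Expected counts (row total × column total / N):
  Success, Treatment A: 65×86/221 = 25.294
  Success, Treatment B: 65×69/221 = 20.294
  Success, Treatment C: 65×66/221 = 19.412
  Partial, Treatment A: 70×86/221 = 27.240
  Partial, Treatment B: 70×69/221 = 21.855
  Partial, Treatment C: 70×66/221 = 20.905
  Failure, Treatment A: 86×86/221 = 33.466
  Failure, Treatment B: 86×69/221 = 26.851
  Failure, Treatment C: 86×66/221 = 25.683
Contributions (O − E)²/E:
  (33 − 25.294)²/25.294 = 2.3477
  (13 − 20.294)²/20.294 = 2.6216
  (19 − 19.412)²/19.412 = 0.0087
  (17 − 27.240)²/27.240 = 3.8494
  (32 − 21.855)²/21.855 = 4.7093
  (21 − 20.905)²/20.905 = 0.0004
  (36 − 33.466)²/33.466 = 0.1919
  (24 − 26.851)²/26.851 = 0.3027
  (26 − 25.683)²/25.683 = 0.0039
χ² = 2.3477 + 2.6216 + 0.0087 + 3.8494 + 4.7093 + 0.0004 + 0.1919 + 0.3027 + 0.0039 = 14.04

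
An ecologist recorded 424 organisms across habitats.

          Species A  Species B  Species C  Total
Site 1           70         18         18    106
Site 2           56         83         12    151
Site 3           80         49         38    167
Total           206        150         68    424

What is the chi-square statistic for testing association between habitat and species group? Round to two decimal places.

49.93

Grand total N = 424.
Expected counts (row total × column total / N):
  Site 1, Species A: 106×206/424 = 51.500
  Site 1, Species B: 106×150/424 = 37.500
  Site 1, Species C: 106×68/424 = 17.000
  Site 2, Species A: 151×206/424 = 73.363
  Site 2, Species B: 151×150/424 = 53.420
  Site 2, Species C: 151×68/424 = 24.217
  Site 3, Species A: 167×206/424 = 81.137
  Site 3, Species B: 167×150/424 = 59.080
  Site 3, Species C: 167×68/424 = 26.783
Contributions (O − E)²/E:
  (70 − 51.500)²/51.500 = 6.6456
  (18 − 37.500)²/37.500 = 10.1400
  (18 − 17.000)²/17.000 = 0.0588
  (56 − 73.363)²/73.363 = 4.1093
  (83 − 53.420)²/53.420 = 16.3792
  (12 − 24.217)²/24.217 = 6.1632
  (80 − 81.137)²/81.137 = 0.0159
  (49 − 59.080)²/59.080 = 1.7198
  (38 − 26.783)²/26.783 = 4.6978
χ² = 6.6456 + 10.1400 + 0.0588 + 4.1093 + 16.3792 + 6.1632 + 0.0159 + 1.7198 + 4.6978 = 49.93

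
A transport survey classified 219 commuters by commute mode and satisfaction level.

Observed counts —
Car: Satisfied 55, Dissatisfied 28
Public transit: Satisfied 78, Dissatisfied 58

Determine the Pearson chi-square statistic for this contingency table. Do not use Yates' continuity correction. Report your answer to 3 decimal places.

1.717

Row totals: 83, 136. Column totals: 133, 86. Grand total N = 219.
Expected counts (row total × column total / N):
  Car, Satisfied: 83×133/219 = 50.4064
  Car, Dissatisfied: 83×86/219 = 32.5936
  Public transit, Satisfied: 136×133/219 = 82.5936
  Public transit, Dissatisfied: 136×86/219 = 53.4064
Contributions (O − E)²/E:
  (55 − 50.4064)²/50.4064 = 0.4186
  (28 − 32.5936)²/32.5936 = 0.6474
  (78 − 82.5936)²/82.5936 = 0.2555
  (58 − 53.4064)²/53.4064 = 0.3951
χ² = 0.4186 + 0.6474 + 0.2555 + 0.3951 = 1.717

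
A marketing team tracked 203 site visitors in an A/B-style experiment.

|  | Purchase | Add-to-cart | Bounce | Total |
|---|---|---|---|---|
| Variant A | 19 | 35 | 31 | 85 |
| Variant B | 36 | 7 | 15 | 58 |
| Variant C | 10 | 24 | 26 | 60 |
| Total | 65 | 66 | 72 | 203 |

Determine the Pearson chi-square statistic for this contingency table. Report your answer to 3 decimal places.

36.286

Grand total N = 203.
Expected counts (row total × column total / N):
  Variant A, Purchase: 85×65/203 = 27.2167
  Variant A, Add-to-cart: 85×66/203 = 27.6355
  Variant A, Bounce: 85×72/203 = 30.1478
  Variant B, Purchase: 58×65/203 = 18.5714
  Variant B, Add-to-cart: 58×66/203 = 18.8571
  Variant B, Bounce: 58×72/203 = 20.5714
  Variant C, Purchase: 60×65/203 = 19.2118
  Variant C, Add-to-cart: 60×66/203 = 19.5074
  Variant C, Bounce: 60×72/203 = 21.2808
Contributions (O − E)²/E:
  (19 − 27.2167)²/27.2167 = 2.4806
  (35 − 27.6355)²/27.6355 = 1.9625
  (31 − 30.1478)²/30.1478 = 0.0241
  (36 − 18.5714)²/18.5714 = 16.3561
  (7 − 18.8571)²/18.8571 = 7.4556
  (15 − 20.5714)²/20.5714 = 1.5089
  (10 − 19.2118)²/19.2118 = 4.4169
  (24 − 19.5074)²/19.5074 = 1.0347
  (26 − 21.2808)²/21.2808 = 1.0465
χ² = 2.4806 + 1.9625 + 0.0241 + 16.3561 + 7.4556 + 1.5089 + 4.4169 + 1.0347 + 1.0465 = 36.286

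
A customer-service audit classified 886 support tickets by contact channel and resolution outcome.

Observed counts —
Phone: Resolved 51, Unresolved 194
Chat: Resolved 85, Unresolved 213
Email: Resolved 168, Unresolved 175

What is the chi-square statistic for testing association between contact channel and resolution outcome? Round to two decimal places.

Row totals: 245, 298, 343. Column totals: 304, 582. Grand total N = 886.
Expected counts (row total × column total / N):
  Phone, Resolved: 245×304/886 = 84.063
  Phone, Unresolved: 245×582/886 = 160.937
  Chat, Resolved: 298×304/886 = 102.248
  Chat, Unresolved: 298×582/886 = 195.752
  Email, Resolved: 343×304/886 = 117.688
  Email, Unresolved: 343×582/886 = 225.312
Contributions (O − E)²/E:
  (51 − 84.063)²/84.063 = 13.0041
  (194 − 160.937)²/160.937 = 6.7925
  (85 − 102.248)²/102.248 = 2.9095
  (213 − 195.752)²/195.752 = 1.5197
  (168 − 117.688)²/117.688 = 21.5085
  (175 − 225.312)²/225.312 = 11.2346
χ² = 13.0041 + 6.7925 + 2.9095 + 1.5197 + 21.5085 + 11.2346 = 56.97

56.97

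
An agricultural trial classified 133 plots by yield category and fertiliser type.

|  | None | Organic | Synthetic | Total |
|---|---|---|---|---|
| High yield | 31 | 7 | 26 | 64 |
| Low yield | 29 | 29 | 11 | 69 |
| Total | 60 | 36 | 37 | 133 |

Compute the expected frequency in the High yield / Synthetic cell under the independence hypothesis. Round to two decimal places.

17.80

Row total (High yield) = 64; column total (Synthetic) = 37; grand total N = 133.
Expected count = (row total × column total) / N = 64 × 37 / 133 = 17.80.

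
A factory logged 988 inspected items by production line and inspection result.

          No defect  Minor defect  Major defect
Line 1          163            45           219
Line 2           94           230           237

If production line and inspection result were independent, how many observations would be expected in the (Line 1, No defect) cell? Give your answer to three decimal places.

Row total (Line 1) = 427; column total (No defect) = 257; grand total N = 988.
Expected count = (row total × column total) / N = 427 × 257 / 988 = 111.072.

111.072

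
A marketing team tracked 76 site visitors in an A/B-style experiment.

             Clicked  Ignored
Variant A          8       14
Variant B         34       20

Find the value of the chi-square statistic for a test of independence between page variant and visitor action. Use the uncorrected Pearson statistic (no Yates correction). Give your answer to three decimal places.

Row totals: 22, 54. Column totals: 42, 34. Grand total N = 76.
Expected counts (row total × column total / N):
  Variant A, Clicked: 22×42/76 = 12.1579
  Variant A, Ignored: 22×34/76 = 9.8421
  Variant B, Clicked: 54×42/76 = 29.8421
  Variant B, Ignored: 54×34/76 = 24.1579
Contributions (O − E)²/E:
  (8 − 12.1579)²/12.1579 = 1.4220
  (14 − 9.8421)²/9.8421 = 1.7565
  (34 − 29.8421)²/29.8421 = 0.5793
  (20 − 24.1579)²/24.1579 = 0.7156
χ² = 1.4220 + 1.7565 + 0.5793 + 0.7156 = 4.473

4.473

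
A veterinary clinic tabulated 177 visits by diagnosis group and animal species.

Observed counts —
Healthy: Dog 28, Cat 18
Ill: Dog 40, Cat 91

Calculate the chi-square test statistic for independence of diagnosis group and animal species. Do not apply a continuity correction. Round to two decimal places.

Row totals: 46, 131. Column totals: 68, 109. Grand total N = 177.
Expected counts (row total × column total / N):
  Healthy, Dog: 46×68/177 = 17.672
  Healthy, Cat: 46×109/177 = 28.328
  Ill, Dog: 131×68/177 = 50.328
  Ill, Cat: 131×109/177 = 80.672
Contributions (O − E)²/E:
  (28 − 17.672)²/17.672 = 6.0360
  (18 − 28.328)²/28.328 = 3.7654
  (40 − 50.328)²/50.328 = 2.1194
  (91 − 80.672)²/80.672 = 1.3222
χ² = 6.0360 + 3.7654 + 2.1194 + 1.3222 = 13.24

13.24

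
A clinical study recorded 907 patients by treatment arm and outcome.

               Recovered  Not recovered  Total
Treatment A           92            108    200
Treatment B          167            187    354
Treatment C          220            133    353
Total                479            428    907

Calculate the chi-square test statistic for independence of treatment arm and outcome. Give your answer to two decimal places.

Grand total N = 907.
Expected counts (row total × column total / N):
  Treatment A, Recovered: 200×479/907 = 105.623
  Treatment A, Not recovered: 200×428/907 = 94.377
  Treatment B, Recovered: 354×479/907 = 186.953
  Treatment B, Not recovered: 354×428/907 = 167.047
  Treatment C, Recovered: 353×479/907 = 186.424
  Treatment C, Not recovered: 353×428/907 = 166.576
Contributions (O − E)²/E:
  (92 − 105.623)²/105.623 = 1.7571
  (108 − 94.377)²/94.377 = 1.9664
  (167 − 186.953)²/186.953 = 2.1295
  (187 − 167.047)²/167.047 = 2.3833
  (220 − 186.424)²/186.424 = 6.0472
  (133 − 166.576)²/166.576 = 6.7678
χ² = 1.7571 + 1.9664 + 2.1295 + 2.3833 + 6.0472 + 6.7678 = 21.05

21.05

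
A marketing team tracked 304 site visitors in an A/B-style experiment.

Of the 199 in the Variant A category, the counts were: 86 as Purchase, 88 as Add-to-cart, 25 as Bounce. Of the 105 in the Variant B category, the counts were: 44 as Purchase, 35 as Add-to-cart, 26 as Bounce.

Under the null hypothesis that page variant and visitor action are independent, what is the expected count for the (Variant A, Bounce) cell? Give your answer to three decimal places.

33.385

Row total (Variant A) = 199; column total (Bounce) = 51; grand total N = 304.
Expected count = (row total × column total) / N = 199 × 51 / 304 = 33.385.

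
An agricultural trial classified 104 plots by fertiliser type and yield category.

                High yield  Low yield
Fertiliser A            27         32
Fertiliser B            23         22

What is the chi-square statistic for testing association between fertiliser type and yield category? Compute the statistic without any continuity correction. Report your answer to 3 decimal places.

Row totals: 59, 45. Column totals: 50, 54. Grand total N = 104.
Expected counts (row total × column total / N):
  Fertiliser A, High yield: 59×50/104 = 28.3654
  Fertiliser A, Low yield: 59×54/104 = 30.6346
  Fertiliser B, High yield: 45×50/104 = 21.6346
  Fertiliser B, Low yield: 45×54/104 = 23.3654
Contributions (O − E)²/E:
  (27 − 28.3654)²/28.3654 = 0.0657
  (32 − 30.6346)²/30.6346 = 0.0609
  (23 − 21.6346)²/21.6346 = 0.0862
  (22 − 23.3654)²/23.3654 = 0.0798
χ² = 0.0657 + 0.0609 + 0.0862 + 0.0798 = 0.293

0.293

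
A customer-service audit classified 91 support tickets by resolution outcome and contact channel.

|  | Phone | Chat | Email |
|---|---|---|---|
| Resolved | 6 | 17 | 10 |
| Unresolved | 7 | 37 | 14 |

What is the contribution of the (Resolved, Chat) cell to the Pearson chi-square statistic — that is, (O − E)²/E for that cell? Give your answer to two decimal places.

0.34

Row total (Resolved) = 33; column total (Chat) = 54; N = 91.
Expected count E = 33 × 54 / 91 = 19.582.
Contribution = (O − E)²/E = (17 − 19.582)² / 19.582 = 0.34.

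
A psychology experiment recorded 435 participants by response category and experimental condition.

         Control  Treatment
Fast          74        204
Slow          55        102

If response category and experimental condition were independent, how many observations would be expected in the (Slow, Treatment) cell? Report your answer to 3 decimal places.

110.441

Row total (Slow) = 157; column total (Treatment) = 306; grand total N = 435.
Expected count = (row total × column total) / N = 157 × 306 / 435 = 110.441.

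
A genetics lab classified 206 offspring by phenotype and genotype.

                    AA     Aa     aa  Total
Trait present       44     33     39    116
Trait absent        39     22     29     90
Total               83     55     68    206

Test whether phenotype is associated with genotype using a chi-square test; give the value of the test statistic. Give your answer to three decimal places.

Grand total N = 206.
Expected counts (row total × column total / N):
  Trait present, AA: 116×83/206 = 46.7379
  Trait present, Aa: 116×55/206 = 30.9709
  Trait present, aa: 116×68/206 = 38.2913
  Trait absent, AA: 90×83/206 = 36.2621
  Trait absent, Aa: 90×55/206 = 24.0291
  Trait absent, aa: 90×68/206 = 29.7087
Contributions (O − E)²/E:
  (44 − 46.7379)²/46.7379 = 0.1604
  (33 − 30.9709)²/30.9709 = 0.1329
  (39 − 38.2913)²/38.2913 = 0.0131
  (39 − 36.2621)²/36.2621 = 0.2067
  (22 − 24.0291)²/24.0291 = 0.1713
  (29 − 29.7087)²/29.7087 = 0.0169
χ² = 0.1604 + 0.1329 + 0.0131 + 0.2067 + 0.1713 + 0.0169 = 0.701

0.701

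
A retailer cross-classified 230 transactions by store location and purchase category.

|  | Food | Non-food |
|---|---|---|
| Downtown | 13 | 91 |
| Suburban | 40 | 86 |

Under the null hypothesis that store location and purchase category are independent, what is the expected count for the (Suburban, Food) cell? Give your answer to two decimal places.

Row total (Suburban) = 126; column total (Food) = 53; grand total N = 230.
Expected count = (row total × column total) / N = 126 × 53 / 230 = 29.03.

29.03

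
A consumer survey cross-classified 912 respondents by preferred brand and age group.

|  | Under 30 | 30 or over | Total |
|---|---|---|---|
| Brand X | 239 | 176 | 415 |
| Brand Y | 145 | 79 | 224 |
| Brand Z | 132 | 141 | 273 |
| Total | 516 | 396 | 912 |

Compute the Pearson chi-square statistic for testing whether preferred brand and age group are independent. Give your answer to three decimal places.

Grand total N = 912.
Expected counts (row total × column total / N):
  Brand X, Under 30: 415×516/912 = 234.8026
  Brand X, 30 or over: 415×396/912 = 180.1974
  Brand Y, Under 30: 224×516/912 = 126.7368
  Brand Y, 30 or over: 224×396/912 = 97.2632
  Brand Z, Under 30: 273×516/912 = 154.4605
  Brand Z, 30 or over: 273×396/912 = 118.5395
Contributions (O − E)²/E:
  (239 − 234.8026)²/234.8026 = 0.0750
  (176 − 180.1974)²/180.1974 = 0.0978
  (145 − 126.7368)²/126.7368 = 2.6318
  (79 − 97.2632)²/97.2632 = 3.4293
  (132 − 154.4605)²/154.4605 = 3.2660
  (141 − 118.5395)²/118.5395 = 4.2557
χ² = 0.0750 + 0.0978 + 2.6318 + 3.4293 + 3.2660 + 4.2557 = 13.756

13.756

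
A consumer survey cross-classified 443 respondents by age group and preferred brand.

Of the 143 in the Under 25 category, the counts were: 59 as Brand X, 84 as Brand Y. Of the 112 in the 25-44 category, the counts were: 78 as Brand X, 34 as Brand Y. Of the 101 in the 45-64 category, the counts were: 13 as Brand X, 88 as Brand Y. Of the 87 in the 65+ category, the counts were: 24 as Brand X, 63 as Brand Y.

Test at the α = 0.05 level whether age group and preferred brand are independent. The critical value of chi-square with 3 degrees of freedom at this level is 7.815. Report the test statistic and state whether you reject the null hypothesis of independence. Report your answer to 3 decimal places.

78.049; reject H₀

Row totals: 143, 112, 101, 87. Column totals: 174, 269. Grand total N = 443.
Expected counts (row total × column total / N):
  Under 25, Brand X: 143×174/443 = 56.1670
  Under 25, Brand Y: 143×269/443 = 86.8330
  25-44, Brand X: 112×174/443 = 43.9910
  25-44, Brand Y: 112×269/443 = 68.0090
  45-64, Brand X: 101×174/443 = 39.6704
  45-64, Brand Y: 101×269/443 = 61.3296
  65+, Brand X: 87×174/443 = 34.1716
  65+, Brand Y: 87×269/443 = 52.8284
Contributions (O − E)²/E:
  (59 − 56.1670)²/56.1670 = 0.1429
  (84 − 86.8330)²/86.8330 = 0.0924
  (78 − 43.9910)²/43.9910 = 26.2920
  (34 − 68.0090)²/68.0090 = 17.0068
  (13 − 39.6704)²/39.6704 = 17.9305
  (88 − 61.3296)²/61.3296 = 11.5982
  (24 − 34.1716)²/34.1716 = 3.0277
  (63 − 52.8284)²/52.8284 = 1.9584
χ² = 0.1429 + 0.0924 + 26.2920 + 17.0068 + 17.9305 + 11.5982 + 3.0277 + 1.9584 = 78.049
df = (4−1)(2−1) = 3. Since 78.049 > 7.815, reject the null hypothesis of independence at α = 0.05.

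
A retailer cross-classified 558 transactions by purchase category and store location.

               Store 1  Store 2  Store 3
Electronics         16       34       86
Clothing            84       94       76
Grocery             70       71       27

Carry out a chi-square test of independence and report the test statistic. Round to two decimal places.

81.12

Row totals: 136, 254, 168. Column totals: 170, 199, 189. Grand total N = 558.
Expected counts (row total × column total / N):
  Electronics, Store 1: 136×170/558 = 41.434
  Electronics, Store 2: 136×199/558 = 48.502
  Electronics, Store 3: 136×189/558 = 46.065
  Clothing, Store 1: 254×170/558 = 77.384
  Clothing, Store 2: 254×199/558 = 90.584
  Clothing, Store 3: 254×189/558 = 86.032
  Grocery, Store 1: 168×170/558 = 51.183
  Grocery, Store 2: 168×199/558 = 59.914
  Grocery, Store 3: 168×189/558 = 56.903
Contributions (O − E)²/E:
  (16 − 41.434)²/41.434 = 15.6125
  (34 − 48.502)²/48.502 = 4.3361
  (86 − 46.065)²/46.065 = 34.6207
  (84 − 77.384)²/77.384 = 0.5656
  (94 − 90.584)²/90.584 = 0.1288
  (76 − 86.032)²/86.032 = 1.1698
  (70 − 51.183)²/51.183 = 6.9179
  (71 − 59.914)²/59.914 = 2.0513
  (27 − 56.903)²/56.903 = 15.7143
χ² = 15.6125 + 4.3361 + 34.6207 + 0.5656 + 0.1288 + 1.1698 + 6.9179 + 2.0513 + 15.7143 = 81.12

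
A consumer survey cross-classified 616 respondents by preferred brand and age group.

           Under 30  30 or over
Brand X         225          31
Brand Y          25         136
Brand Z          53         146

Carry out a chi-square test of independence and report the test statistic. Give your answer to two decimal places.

266.91

Row totals: 256, 161, 199. Column totals: 303, 313. Grand total N = 616.
Expected counts (row total × column total / N):
  Brand X, Under 30: 256×303/616 = 125.922
  Brand X, 30 or over: 256×313/616 = 130.078
  Brand Y, Under 30: 161×303/616 = 79.193
  Brand Y, 30 or over: 161×313/616 = 81.807
  Brand Z, Under 30: 199×303/616 = 97.885
  Brand Z, 30 or over: 199×313/616 = 101.115
Contributions (O − E)²/E:
  (225 − 125.922)²/125.922 = 77.9566
  (31 − 130.078)²/130.078 = 75.4659
  (25 − 79.193)²/79.193 = 37.0851
  (136 − 81.807)²/81.807 = 35.9001
  (53 − 97.885)²/97.885 = 20.5819
  (146 − 101.115)²/101.115 = 19.9245
χ² = 77.9566 + 75.4659 + 37.0851 + 35.9001 + 20.5819 + 19.9245 = 266.91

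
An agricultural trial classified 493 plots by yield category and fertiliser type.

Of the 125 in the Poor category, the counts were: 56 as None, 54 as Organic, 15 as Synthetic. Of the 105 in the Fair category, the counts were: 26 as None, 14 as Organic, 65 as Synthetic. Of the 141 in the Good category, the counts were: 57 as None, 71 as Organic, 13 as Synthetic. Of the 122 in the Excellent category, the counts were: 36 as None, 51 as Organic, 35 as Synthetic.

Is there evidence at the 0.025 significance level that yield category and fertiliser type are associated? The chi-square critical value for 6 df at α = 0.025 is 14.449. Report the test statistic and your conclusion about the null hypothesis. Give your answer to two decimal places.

109.32; reject H₀

Row totals: 125, 105, 141, 122. Column totals: 175, 190, 128. Grand total N = 493.
Expected counts (row total × column total / N):
  Poor, None: 125×175/493 = 44.3712
  Poor, Organic: 125×190/493 = 48.1744
  Poor, Synthetic: 125×128/493 = 32.4544
  Fair, None: 105×175/493 = 37.2718
  Fair, Organic: 105×190/493 = 40.4665
  Fair, Synthetic: 105×128/493 = 27.2617
  Good, None: 141×175/493 = 50.0507
  Good, Organic: 141×190/493 = 54.3408
  Good, Synthetic: 141×128/493 = 36.6085
  Excellent, None: 122×175/493 = 43.3063
  Excellent, Organic: 122×190/493 = 47.0183
  Excellent, Synthetic: 122×128/493 = 31.6755
Contributions (O − E)²/E:
  (56 − 44.3712)²/44.3712 = 3.0477
  (54 − 48.1744)²/48.1744 = 0.7045
  (15 − 32.4544)²/32.4544 = 9.3872
  (26 − 37.2718)²/37.2718 = 3.4088
  (14 − 40.4665)²/40.4665 = 17.3100
  (65 − 27.2617)²/27.2617 = 52.2410
  (57 − 50.0507)²/50.0507 = 0.9649
  (71 − 54.3408)²/54.3408 = 5.1072
  (13 − 36.6085)²/36.6085 = 15.2249
  (36 − 43.3063)²/43.3063 = 1.2327
  (51 − 47.0183)²/47.0183 = 0.3372
  (35 − 31.6755)²/31.6755 = 0.3489
χ² = 3.0477 + 0.7045 + 9.3872 + 3.4088 + 17.3100 + 52.2410 + 0.9649 + 5.1072 + 15.2249 + 1.2327 + 0.3372 + 0.3489 = 109.32
df = (4−1)(3−1) = 6. Since 109.32 > 14.449, reject the null hypothesis of independence at α = 0.025.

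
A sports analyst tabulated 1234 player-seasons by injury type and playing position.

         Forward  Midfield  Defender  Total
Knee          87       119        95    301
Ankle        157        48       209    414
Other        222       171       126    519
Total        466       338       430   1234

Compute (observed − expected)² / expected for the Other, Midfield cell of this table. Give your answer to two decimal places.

5.85

Row total (Other) = 519; column total (Midfield) = 338; N = 1234.
Expected count E = 519 × 338 / 1234 = 142.1572.
Contribution = (O − E)²/E = (171 − 142.1572)² / 142.1572 = 5.85.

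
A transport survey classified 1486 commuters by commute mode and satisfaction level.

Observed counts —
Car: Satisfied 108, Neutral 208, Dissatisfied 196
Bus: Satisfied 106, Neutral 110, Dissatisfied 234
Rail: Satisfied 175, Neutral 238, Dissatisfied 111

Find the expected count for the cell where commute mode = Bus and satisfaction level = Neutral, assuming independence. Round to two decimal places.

Row total (Bus) = 450; column total (Neutral) = 556; grand total N = 1486.
Expected count = (row total × column total) / N = 450 × 556 / 1486 = 168.37.

168.37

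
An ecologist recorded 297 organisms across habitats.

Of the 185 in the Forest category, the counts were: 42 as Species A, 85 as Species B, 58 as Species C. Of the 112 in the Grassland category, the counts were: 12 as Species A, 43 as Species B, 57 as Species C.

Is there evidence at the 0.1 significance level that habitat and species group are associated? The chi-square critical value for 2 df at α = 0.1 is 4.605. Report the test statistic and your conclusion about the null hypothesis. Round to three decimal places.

13.318; reject H₀

Row totals: 185, 112. Column totals: 54, 128, 115. Grand total N = 297.
Expected counts (row total × column total / N):
  Forest, Species A: 185×54/297 = 33.6364
  Forest, Species B: 185×128/297 = 79.7306
  Forest, Species C: 185×115/297 = 71.6330
  Grassland, Species A: 112×54/297 = 20.3636
  Grassland, Species B: 112×128/297 = 48.2694
  Grassland, Species C: 112×115/297 = 43.3670
Contributions (O − E)²/E:
  (42 − 33.6364)²/33.6364 = 2.0796
  (85 − 79.7306)²/79.7306 = 0.3483
  (58 − 71.6330)²/71.6330 = 2.5946
  (12 − 20.3636)²/20.3636 = 3.4350
  (43 − 48.2694)²/48.2694 = 0.5752
  (57 − 43.3670)²/43.3670 = 4.2857
χ² = 2.0796 + 0.3483 + 2.5946 + 3.4350 + 0.5752 + 4.2857 = 13.318
df = (2−1)(3−1) = 2. Since 13.318 > 4.605, reject the null hypothesis of independence at α = 0.1.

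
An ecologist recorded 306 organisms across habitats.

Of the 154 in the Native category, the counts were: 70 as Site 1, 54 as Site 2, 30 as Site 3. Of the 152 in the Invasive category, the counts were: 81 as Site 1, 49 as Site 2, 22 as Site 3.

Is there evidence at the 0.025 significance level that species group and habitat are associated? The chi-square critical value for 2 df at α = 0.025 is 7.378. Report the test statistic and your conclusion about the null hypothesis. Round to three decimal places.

2.262; fail to reject H₀

Row totals: 154, 152. Column totals: 151, 103, 52. Grand total N = 306.
Expected counts (row total × column total / N):
  Native, Site 1: 154×151/306 = 75.9935
  Native, Site 2: 154×103/306 = 51.8366
  Native, Site 3: 154×52/306 = 26.1699
  Invasive, Site 1: 152×151/306 = 75.0065
  Invasive, Site 2: 152×103/306 = 51.1634
  Invasive, Site 3: 152×52/306 = 25.8301
Contributions (O − E)²/E:
  (70 − 75.9935)²/75.9935 = 0.4727
  (54 − 51.8366)²/51.8366 = 0.0903
  (30 − 26.1699)²/26.1699 = 0.5606
  (81 − 75.0065)²/75.0065 = 0.4789
  (49 − 51.1634)²/51.1634 = 0.0915
  (22 − 25.8301)²/25.8301 = 0.5679
χ² = 0.4727 + 0.0903 + 0.5606 + 0.4789 + 0.0915 + 0.5679 = 2.262
df = (2−1)(3−1) = 2. Since 2.262 < 7.378, fail to reject the null hypothesis of independence at α = 0.025.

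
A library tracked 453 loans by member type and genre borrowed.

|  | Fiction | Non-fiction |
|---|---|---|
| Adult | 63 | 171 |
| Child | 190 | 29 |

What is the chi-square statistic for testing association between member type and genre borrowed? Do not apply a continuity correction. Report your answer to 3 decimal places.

Row totals: 234, 219. Column totals: 253, 200. Grand total N = 453.
Expected counts (row total × column total / N):
  Adult, Fiction: 234×253/453 = 130.6887
  Adult, Non-fiction: 234×200/453 = 103.3113
  Child, Fiction: 219×253/453 = 122.3113
  Child, Non-fiction: 219×200/453 = 96.6887
Contributions (O − E)²/E:
  (63 − 130.6887)²/130.6887 = 35.0586
  (171 − 103.3113)²/103.3113 = 44.3491
  (190 − 122.3113)²/122.3113 = 37.4598
  (29 − 96.6887)²/96.6887 = 47.3867
χ² = 35.0586 + 44.3491 + 37.4598 + 47.3867 = 164.254

164.254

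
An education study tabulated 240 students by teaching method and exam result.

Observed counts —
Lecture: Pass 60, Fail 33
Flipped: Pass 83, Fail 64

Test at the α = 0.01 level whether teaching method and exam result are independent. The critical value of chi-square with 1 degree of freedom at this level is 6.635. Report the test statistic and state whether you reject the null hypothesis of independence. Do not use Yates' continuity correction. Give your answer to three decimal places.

Row totals: 93, 147. Column totals: 143, 97. Grand total N = 240.
Expected counts (row total × column total / N):
  Lecture, Pass: 93×143/240 = 55.4125
  Lecture, Fail: 93×97/240 = 37.5875
  Flipped, Pass: 147×143/240 = 87.5875
  Flipped, Fail: 147×97/240 = 59.4125
Contributions (O − E)²/E:
  (60 − 55.4125)²/55.4125 = 0.3798
  (33 − 37.5875)²/37.5875 = 0.5599
  (83 − 87.5875)²/87.5875 = 0.2403
  (64 − 59.4125)²/59.4125 = 0.3542
χ² = 0.3798 + 0.5599 + 0.2403 + 0.3542 = 1.534
df = (2−1)(2−1) = 1. Since 1.534 < 6.635, fail to reject the null hypothesis of independence at α = 0.01.

1.534; fail to reject H₀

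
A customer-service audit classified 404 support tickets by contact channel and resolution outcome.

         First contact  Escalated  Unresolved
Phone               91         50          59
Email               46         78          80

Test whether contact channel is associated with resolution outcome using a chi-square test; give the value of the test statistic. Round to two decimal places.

24.04

Row totals: 200, 204. Column totals: 137, 128, 139. Grand total N = 404.
Expected counts (row total × column total / N):
  Phone, First contact: 200×137/404 = 67.822
  Phone, Escalated: 200×128/404 = 63.366
  Phone, Unresolved: 200×139/404 = 68.812
  Email, First contact: 204×137/404 = 69.178
  Email, Escalated: 204×128/404 = 64.634
  Email, Unresolved: 204×139/404 = 70.188
Contributions (O − E)²/E:
  (91 − 67.822)²/67.822 = 7.9210
  (50 − 63.366)²/63.366 = 2.8193
  (59 − 68.812)²/68.812 = 1.3991
  (46 − 69.178)²/69.178 = 7.7658
  (78 − 64.634)²/64.634 = 2.7640
  (80 − 70.188)²/70.188 = 1.3717
χ² = 7.9210 + 2.8193 + 1.3991 + 7.7658 + 2.7640 + 1.3717 = 24.04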